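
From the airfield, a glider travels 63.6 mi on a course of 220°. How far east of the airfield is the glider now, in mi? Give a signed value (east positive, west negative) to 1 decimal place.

-40.9 mi

Leg 1 (220°, 63.6 mi): east 63.6 sin 220° = -40.88, north 63.6 cos 220° = -48.72
Net east component: -40.88 mi.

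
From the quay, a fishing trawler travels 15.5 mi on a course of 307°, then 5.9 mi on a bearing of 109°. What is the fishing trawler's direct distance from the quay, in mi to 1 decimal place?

Leg 1 (307°, 15.5 mi): east 15.5 sin 307° = -12.38, north 15.5 cos 307° = 9.33
Leg 2 (109°, 5.9 mi): east 5.9 sin 109° = 5.58, north 5.9 cos 109° = -1.92
Net: -6.80 east, 7.41 north. Distance = √((-6.80)² + (7.41)²) = 10.055 mi.

10.1 mi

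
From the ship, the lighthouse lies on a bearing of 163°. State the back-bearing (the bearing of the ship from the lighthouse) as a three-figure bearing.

Back-bearing = 163° + 180° = 343°.

343°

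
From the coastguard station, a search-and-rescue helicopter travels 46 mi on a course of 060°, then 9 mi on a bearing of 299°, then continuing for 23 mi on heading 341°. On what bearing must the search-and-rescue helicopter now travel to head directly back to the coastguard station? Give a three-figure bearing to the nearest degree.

Leg 1 (060°, 46 mi): east 46 sin 60° = 39.84, north 46 cos 60° = 23.00
Leg 2 (299°, 9 mi): east 9 sin 299° = -7.87, north 9 cos 299° = 4.36
Leg 3 (341°, 23 mi): east 23 sin 341° = -7.49, north 23 cos 341° = 21.75
Net displacement: 24.48 east, 49.11 north. Direction back to start is (-24.48, -49.11): bearing = atan2(-24.48, -49.11) mod 360° = 206.49° ≈ 206°.

206°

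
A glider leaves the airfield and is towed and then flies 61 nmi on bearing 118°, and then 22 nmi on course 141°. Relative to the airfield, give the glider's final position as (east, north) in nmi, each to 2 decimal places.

Leg 1 (118°, 61 nmi): east 61 sin 118° = 53.86, north 61 cos 118° = -28.64
Leg 2 (141°, 22 nmi): east 22 sin 141° = 13.85, north 22 cos 141° = -17.10
Summing: 67.70 nmi east, -45.73 nmi north → (67.70, -45.73).

(67.70, -45.73)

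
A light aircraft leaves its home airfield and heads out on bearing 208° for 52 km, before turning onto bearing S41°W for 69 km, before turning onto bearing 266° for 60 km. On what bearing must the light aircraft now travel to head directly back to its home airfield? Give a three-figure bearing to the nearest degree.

052°

Leg 1 (208°, 52 km): east 52 sin 208° = -24.41, north 52 cos 208° = -45.91
Leg 2 (S41°W, 69 km): east 69 sin 221° = -45.27, north 69 cos 221° = -52.07
Leg 3 (266°, 60 km): east 60 sin 266° = -59.85, north 60 cos 266° = -4.19
Net displacement: -129.53 east, -102.17 north. Direction back to start is (129.53, 102.17): bearing = atan2(129.53, 102.17) mod 360° = 51.73° ≈ 052°.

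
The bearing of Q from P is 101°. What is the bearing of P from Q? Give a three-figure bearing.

Back-bearing = 101° + 180° = 281°.

281°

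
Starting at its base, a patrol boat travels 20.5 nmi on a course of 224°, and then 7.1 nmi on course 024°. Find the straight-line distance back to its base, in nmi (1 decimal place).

14.0 nmi

Leg 1 (224°, 20.5 nmi): east 20.5 sin 224° = -14.24, north 20.5 cos 224° = -14.75
Leg 2 (024°, 7.1 nmi): east 7.1 sin 24° = 2.89, north 7.1 cos 24° = 6.49
Net: -11.35 east, -8.26 north. Distance = √((-11.35)² + (-8.26)²) = 14.040 nmi.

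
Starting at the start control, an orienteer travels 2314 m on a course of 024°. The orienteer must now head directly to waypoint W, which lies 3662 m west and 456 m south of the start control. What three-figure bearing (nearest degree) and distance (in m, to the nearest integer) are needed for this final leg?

241°, 5272 m

Leg 1 (024°, 2314 m): east 2314 sin 24° = 941.19, north 2314 cos 24° = 2113.94
Current position: (941.19, 2113.94). Target: (-3662, -456). Remaining: Δeast = -4603.19, Δnorth = -2569.94.
Bearing = atan2(-4603.19, -2569.94) mod 360° = 240.83°; distance = √((-4603.19)² + (-2569.94)²) = 5271.998 m.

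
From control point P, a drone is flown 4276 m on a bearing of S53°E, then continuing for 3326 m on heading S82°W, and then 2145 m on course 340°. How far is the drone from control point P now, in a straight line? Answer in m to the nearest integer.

1190 m

Leg 1 (S53°E, 4276 m): east 4276 sin 127° = 3414.97, north 4276 cos 127° = -2573.36
Leg 2 (S82°W, 3326 m): east 3326 sin 262° = -3293.63, north 3326 cos 262° = -462.89
Leg 3 (340°, 2145 m): east 2145 sin 340° = -733.63, north 2145 cos 340° = 2015.64
Net: -612.30 east, -1020.61 north. Distance = √((-612.30)² + (-1020.61)²) = 1190.191 m.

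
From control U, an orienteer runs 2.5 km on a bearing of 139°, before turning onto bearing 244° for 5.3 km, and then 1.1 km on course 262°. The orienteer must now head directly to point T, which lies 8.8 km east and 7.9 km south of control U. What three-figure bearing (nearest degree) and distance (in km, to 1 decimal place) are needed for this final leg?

105°, 13.5 km

Leg 1 (139°, 2.5 km): east 2.5 sin 139° = 1.64, north 2.5 cos 139° = -1.89
Leg 2 (244°, 5.3 km): east 5.3 sin 244° = -4.76, north 5.3 cos 244° = -2.32
Leg 3 (262°, 1.1 km): east 1.1 sin 262° = -1.09, north 1.1 cos 262° = -0.15
Current position: (-4.21, -4.36). Target: (8.8, -7.9). Remaining: Δeast = 13.01, Δnorth = -3.54.
Bearing = atan2(13.01, -3.54) mod 360° = 105.21°; distance = √((13.01)² + (-3.54)²) = 13.485 km.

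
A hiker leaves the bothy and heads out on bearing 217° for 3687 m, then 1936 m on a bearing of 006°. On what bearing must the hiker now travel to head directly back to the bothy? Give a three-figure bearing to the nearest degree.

063°

Leg 1 (217°, 3687 m): east 3687 sin 217° = -2218.89, north 3687 cos 217° = -2944.57
Leg 2 (006°, 1936 m): east 1936 sin 6° = 202.37, north 1936 cos 6° = 1925.39
Net displacement: -2016.52 east, -1019.17 north. Direction back to start is (2016.52, 1019.17): bearing = atan2(2016.52, 1019.17) mod 360° = 63.19° ≈ 063°.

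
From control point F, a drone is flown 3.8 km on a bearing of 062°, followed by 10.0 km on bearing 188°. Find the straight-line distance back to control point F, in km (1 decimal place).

Leg 1 (062°, 3.8 km): east 3.8 sin 62° = 3.36, north 3.8 cos 62° = 1.78
Leg 2 (188°, 10.0 km): east 10.0 sin 188° = -1.39, north 10.0 cos 188° = -9.90
Net: 1.96 east, -8.12 north. Distance = √((1.96)² + (-8.12)²) = 8.353 km.

8.4 km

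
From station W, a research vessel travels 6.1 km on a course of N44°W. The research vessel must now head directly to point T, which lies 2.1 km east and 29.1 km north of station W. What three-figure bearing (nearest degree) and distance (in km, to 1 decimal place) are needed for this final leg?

Leg 1 (N44°W, 6.1 km): east 6.1 sin 316° = -4.24, north 6.1 cos 316° = 4.39
Current position: (-4.24, 4.39). Target: (2.1, 29.1). Remaining: Δeast = 6.34, Δnorth = 24.71.
Bearing = atan2(6.34, 24.71) mod 360° = 14.38°; distance = √((6.34)² + (24.71)²) = 25.512 km.

014°, 25.5 km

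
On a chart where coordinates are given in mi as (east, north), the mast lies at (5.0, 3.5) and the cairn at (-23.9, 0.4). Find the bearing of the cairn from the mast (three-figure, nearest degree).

264°

Δeast = -23.9 − 5.0 = -28.90; Δnorth = 0.4 − 3.5 = -3.10.
Bearing = atan2(Δeast, Δnorth) mod 360° = 263.88° ≈ 264°.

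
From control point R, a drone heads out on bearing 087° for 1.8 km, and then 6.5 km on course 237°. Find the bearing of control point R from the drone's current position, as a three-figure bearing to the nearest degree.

047°

Leg 1 (087°, 1.8 km): east 1.8 sin 87° = 1.80, north 1.8 cos 87° = 0.09
Leg 2 (237°, 6.5 km): east 6.5 sin 237° = -5.45, north 6.5 cos 237° = -3.54
Net displacement: -3.65 east, -3.45 north. Direction back to start is (3.65, 3.45): bearing = atan2(3.65, 3.45) mod 360° = 46.68° ≈ 047°.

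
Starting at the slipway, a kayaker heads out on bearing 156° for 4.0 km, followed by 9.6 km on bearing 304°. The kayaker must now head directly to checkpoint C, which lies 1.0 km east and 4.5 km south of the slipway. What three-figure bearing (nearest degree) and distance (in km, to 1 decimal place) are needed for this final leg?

Leg 1 (156°, 4.0 km): east 4.0 sin 156° = 1.63, north 4.0 cos 156° = -3.65
Leg 2 (304°, 9.6 km): east 9.6 sin 304° = -7.96, north 9.6 cos 304° = 5.37
Current position: (-6.33, 1.71). Target: (1.0, -4.5). Remaining: Δeast = 7.33, Δnorth = -6.21.
Bearing = atan2(7.33, -6.21) mod 360° = 130.28°; distance = √((7.33)² + (-6.21)²) = 9.611 km.

130°, 9.6 km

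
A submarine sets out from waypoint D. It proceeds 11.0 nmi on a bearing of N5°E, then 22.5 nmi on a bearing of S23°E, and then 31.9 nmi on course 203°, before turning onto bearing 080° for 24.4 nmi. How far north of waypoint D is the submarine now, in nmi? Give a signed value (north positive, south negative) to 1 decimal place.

Leg 1 (N5°E, 11.0 nmi): east 11.0 sin 5° = 0.96, north 11.0 cos 5° = 10.96
Leg 2 (S23°E, 22.5 nmi): east 22.5 sin 157° = 8.79, north 22.5 cos 157° = -20.71
Leg 3 (203°, 31.9 nmi): east 31.9 sin 203° = -12.46, north 31.9 cos 203° = -29.36
Leg 4 (080°, 24.4 nmi): east 24.4 sin 80° = 24.03, north 24.4 cos 80° = 4.24
Net north component: -34.88 nmi.

-34.9 nmi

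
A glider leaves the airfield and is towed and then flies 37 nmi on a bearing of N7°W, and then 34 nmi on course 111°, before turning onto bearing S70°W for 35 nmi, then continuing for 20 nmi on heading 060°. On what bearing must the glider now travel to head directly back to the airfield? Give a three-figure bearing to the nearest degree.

Leg 1 (N7°W, 37 nmi): east 37 sin 353° = -4.51, north 37 cos 353° = 36.72
Leg 2 (111°, 34 nmi): east 34 sin 111° = 31.74, north 34 cos 111° = -12.18
Leg 3 (S70°W, 35 nmi): east 35 sin 250° = -32.89, north 35 cos 250° = -11.97
Leg 4 (060°, 20 nmi): east 20 sin 60° = 17.32, north 20 cos 60° = 10.00
Net displacement: 11.66 east, 22.57 north. Direction back to start is (-11.66, -22.57): bearing = atan2(-11.66, -22.57) mod 360° = 207.33° ≈ 207°.

207°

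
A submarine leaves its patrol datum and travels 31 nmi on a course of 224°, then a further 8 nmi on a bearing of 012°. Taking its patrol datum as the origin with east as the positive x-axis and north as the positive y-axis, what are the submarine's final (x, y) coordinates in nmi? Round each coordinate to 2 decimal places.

Leg 1 (224°, 31 nmi): east 31 sin 224° = -21.53, north 31 cos 224° = -22.30
Leg 2 (012°, 8 nmi): east 8 sin 12° = 1.66, north 8 cos 12° = 7.83
Summing: -19.87 nmi east, -14.47 nmi north → (-19.87, -14.47).

(-19.87, -14.47)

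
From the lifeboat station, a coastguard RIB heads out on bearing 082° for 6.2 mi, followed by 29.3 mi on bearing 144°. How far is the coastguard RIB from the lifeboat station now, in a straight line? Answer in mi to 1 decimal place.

Leg 1 (082°, 6.2 mi): east 6.2 sin 82° = 6.14, north 6.2 cos 82° = 0.86
Leg 2 (144°, 29.3 mi): east 29.3 sin 144° = 17.22, north 29.3 cos 144° = -23.70
Net: 23.36 east, -22.84 north. Distance = √((23.36)² + (-22.84)²) = 32.673 mi.

32.7 mi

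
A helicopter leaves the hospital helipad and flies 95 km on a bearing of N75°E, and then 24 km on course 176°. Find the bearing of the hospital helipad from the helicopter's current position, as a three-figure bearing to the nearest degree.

Leg 1 (N75°E, 95 km): east 95 sin 75° = 91.76, north 95 cos 75° = 24.59
Leg 2 (176°, 24 km): east 24 sin 176° = 1.67, north 24 cos 176° = -23.94
Net displacement: 93.44 east, 0.65 north. Direction back to start is (-93.44, -0.65): bearing = atan2(-93.44, -0.65) mod 360° = 269.60° ≈ 270°.

270°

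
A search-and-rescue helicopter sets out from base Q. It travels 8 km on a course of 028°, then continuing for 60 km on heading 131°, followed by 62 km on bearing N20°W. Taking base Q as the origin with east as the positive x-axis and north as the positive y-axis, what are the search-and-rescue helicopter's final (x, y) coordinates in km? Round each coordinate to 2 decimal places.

(27.83, 25.96)

Leg 1 (028°, 8 km): east 8 sin 28° = 3.76, north 8 cos 28° = 7.06
Leg 2 (131°, 60 km): east 60 sin 131° = 45.28, north 60 cos 131° = -39.36
Leg 3 (N20°W, 62 km): east 62 sin 340° = -21.21, north 62 cos 340° = 58.26
Summing: 27.83 km east, 25.96 km north → (27.83, 25.96).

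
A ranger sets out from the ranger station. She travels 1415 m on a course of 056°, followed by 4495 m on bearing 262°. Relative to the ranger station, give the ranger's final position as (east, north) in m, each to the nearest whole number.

Leg 1 (056°, 1415 m): east 1415 sin 56° = 1173.09, north 1415 cos 56° = 791.26
Leg 2 (262°, 4495 m): east 4495 sin 262° = -4451.25, north 4495 cos 262° = -625.58
Summing: -3278.17 m east, 165.67 m north → (-3278, 166).

(-3278, 166)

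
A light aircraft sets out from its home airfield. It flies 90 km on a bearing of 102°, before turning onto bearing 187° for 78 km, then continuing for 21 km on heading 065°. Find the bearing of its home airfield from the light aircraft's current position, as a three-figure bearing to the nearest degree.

Leg 1 (102°, 90 km): east 90 sin 102° = 88.03, north 90 cos 102° = -18.71
Leg 2 (187°, 78 km): east 78 sin 187° = -9.51, north 78 cos 187° = -77.42
Leg 3 (065°, 21 km): east 21 sin 65° = 19.03, north 21 cos 65° = 8.87
Net displacement: 97.56 east, -87.26 north. Direction back to start is (-97.56, 87.26): bearing = atan2(-97.56, 87.26) mod 360° = 311.81° ≈ 312°.

312°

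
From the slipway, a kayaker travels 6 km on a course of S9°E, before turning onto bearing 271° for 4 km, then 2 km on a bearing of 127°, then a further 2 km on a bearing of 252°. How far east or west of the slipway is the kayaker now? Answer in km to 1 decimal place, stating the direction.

3.4 km west

Leg 1 (S9°E, 6 km): east 6 sin 171° = 0.94, north 6 cos 171° = -5.93
Leg 2 (271°, 4 km): east 4 sin 271° = -4.00, north 4 cos 271° = 0.07
Leg 3 (127°, 2 km): east 2 sin 127° = 1.60, north 2 cos 127° = -1.20
Leg 4 (252°, 2 km): east 2 sin 252° = -1.90, north 2 cos 252° = -0.62
Net east component: -3.37 km.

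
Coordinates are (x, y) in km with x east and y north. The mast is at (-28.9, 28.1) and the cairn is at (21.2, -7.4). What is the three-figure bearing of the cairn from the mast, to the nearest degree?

125°

Δeast = 21.2 − -28.9 = 50.10; Δnorth = -7.4 − 28.1 = -35.50.
Bearing = atan2(Δeast, Δnorth) mod 360° = 125.32° ≈ 125°.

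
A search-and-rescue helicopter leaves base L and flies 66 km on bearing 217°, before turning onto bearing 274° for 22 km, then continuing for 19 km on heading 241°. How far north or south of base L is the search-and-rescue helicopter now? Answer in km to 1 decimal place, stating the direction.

60.4 km south

Leg 1 (217°, 66 km): east 66 sin 217° = -39.72, north 66 cos 217° = -52.71
Leg 2 (274°, 22 km): east 22 sin 274° = -21.95, north 22 cos 274° = 1.53
Leg 3 (241°, 19 km): east 19 sin 241° = -16.62, north 19 cos 241° = -9.21
Net north component: -60.39 km.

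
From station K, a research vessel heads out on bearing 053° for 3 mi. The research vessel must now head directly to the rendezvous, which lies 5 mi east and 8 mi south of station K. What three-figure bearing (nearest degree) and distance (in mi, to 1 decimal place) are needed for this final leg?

Leg 1 (053°, 3 mi): east 3 sin 53° = 2.40, north 3 cos 53° = 1.81
Current position: (2.40, 1.81). Target: (5, -8). Remaining: Δeast = 2.60, Δnorth = -9.81.
Bearing = atan2(2.60, -9.81) mod 360° = 165.13°; distance = √((2.60)² + (-9.81)²) = 10.145 mi.

165°, 10.1 mi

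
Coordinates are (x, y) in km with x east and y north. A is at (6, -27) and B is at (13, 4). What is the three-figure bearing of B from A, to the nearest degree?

Δeast = 13 − 6 = 7.00; Δnorth = 4 − -27 = 31.00.
Bearing = atan2(Δeast, Δnorth) mod 360° = 12.72° ≈ 013°.

013°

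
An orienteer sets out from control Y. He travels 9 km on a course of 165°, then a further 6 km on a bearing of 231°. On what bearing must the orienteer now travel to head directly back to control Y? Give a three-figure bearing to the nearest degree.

011°

Leg 1 (165°, 9 km): east 9 sin 165° = 2.33, north 9 cos 165° = -8.69
Leg 2 (231°, 6 km): east 6 sin 231° = -4.66, north 6 cos 231° = -3.78
Net displacement: -2.33 east, -12.47 north. Direction back to start is (2.33, 12.47): bearing = atan2(2.33, 12.47) mod 360° = 10.60° ≈ 011°.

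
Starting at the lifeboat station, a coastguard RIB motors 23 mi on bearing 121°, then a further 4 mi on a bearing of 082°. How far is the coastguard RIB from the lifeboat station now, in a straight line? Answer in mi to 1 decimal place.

Leg 1 (121°, 23 mi): east 23 sin 121° = 19.71, north 23 cos 121° = -11.85
Leg 2 (082°, 4 mi): east 4 sin 82° = 3.96, north 4 cos 82° = 0.56
Net: 23.68 east, -11.29 north. Distance = √((23.68)² + (-11.29)²) = 26.230 mi.

26.2 mi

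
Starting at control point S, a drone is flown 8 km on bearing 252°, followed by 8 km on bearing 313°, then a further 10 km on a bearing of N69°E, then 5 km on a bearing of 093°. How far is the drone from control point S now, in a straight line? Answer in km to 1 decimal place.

6.4 km

Leg 1 (252°, 8 km): east 8 sin 252° = -7.61, north 8 cos 252° = -2.47
Leg 2 (313°, 8 km): east 8 sin 313° = -5.85, north 8 cos 313° = 5.46
Leg 3 (N69°E, 10 km): east 10 sin 69° = 9.34, north 10 cos 69° = 3.58
Leg 4 (093°, 5 km): east 5 sin 93° = 4.99, north 5 cos 93° = -0.26
Net: 0.87 east, 6.31 north. Distance = √((0.87)² + (6.31)²) = 6.366 km.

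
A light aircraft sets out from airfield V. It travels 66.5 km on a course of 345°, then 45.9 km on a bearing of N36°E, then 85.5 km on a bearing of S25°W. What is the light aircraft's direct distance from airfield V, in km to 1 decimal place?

35.6 km

Leg 1 (345°, 66.5 km): east 66.5 sin 345° = -17.21, north 66.5 cos 345° = 64.23
Leg 2 (N36°E, 45.9 km): east 45.9 sin 36° = 26.98, north 45.9 cos 36° = 37.13
Leg 3 (S25°W, 85.5 km): east 85.5 sin 205° = -36.13, north 85.5 cos 205° = -77.49
Net: -26.37 east, 23.88 north. Distance = √((-26.37)² + (23.88)²) = 35.572 km.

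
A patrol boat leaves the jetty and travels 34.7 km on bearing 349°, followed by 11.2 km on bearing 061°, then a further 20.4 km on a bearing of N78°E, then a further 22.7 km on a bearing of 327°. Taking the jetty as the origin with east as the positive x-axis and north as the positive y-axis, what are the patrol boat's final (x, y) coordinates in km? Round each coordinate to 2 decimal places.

(10.77, 62.77)

Leg 1 (349°, 34.7 km): east 34.7 sin 349° = -6.62, north 34.7 cos 349° = 34.06
Leg 2 (061°, 11.2 km): east 11.2 sin 61° = 9.80, north 11.2 cos 61° = 5.43
Leg 3 (N78°E, 20.4 km): east 20.4 sin 78° = 19.95, north 20.4 cos 78° = 4.24
Leg 4 (327°, 22.7 km): east 22.7 sin 327° = -12.36, north 22.7 cos 327° = 19.04
Summing: 10.77 km east, 62.77 km north → (10.77, 62.77).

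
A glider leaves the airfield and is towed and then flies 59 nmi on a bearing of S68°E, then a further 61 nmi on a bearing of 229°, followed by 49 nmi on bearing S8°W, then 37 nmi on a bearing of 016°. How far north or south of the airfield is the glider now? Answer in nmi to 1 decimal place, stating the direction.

75.1 nmi south

Leg 1 (S68°E, 59 nmi): east 59 sin 112° = 54.70, north 59 cos 112° = -22.10
Leg 2 (229°, 61 nmi): east 61 sin 229° = -46.04, north 61 cos 229° = -40.02
Leg 3 (S8°W, 49 nmi): east 49 sin 188° = -6.82, north 49 cos 188° = -48.52
Leg 4 (016°, 37 nmi): east 37 sin 16° = 10.20, north 37 cos 16° = 35.57
Net north component: -75.08 nmi.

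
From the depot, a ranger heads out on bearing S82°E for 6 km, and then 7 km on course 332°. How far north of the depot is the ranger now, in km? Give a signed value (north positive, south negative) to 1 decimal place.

Leg 1 (S82°E, 6 km): east 6 sin 98° = 5.94, north 6 cos 98° = -0.84
Leg 2 (332°, 7 km): east 7 sin 332° = -3.29, north 7 cos 332° = 6.18
Net north component: 5.35 km.

5.3 km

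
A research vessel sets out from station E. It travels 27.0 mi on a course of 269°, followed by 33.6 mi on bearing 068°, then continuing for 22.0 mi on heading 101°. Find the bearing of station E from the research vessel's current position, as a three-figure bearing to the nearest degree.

Leg 1 (269°, 27.0 mi): east 27.0 sin 269° = -27.00, north 27.0 cos 269° = -0.47
Leg 2 (068°, 33.6 mi): east 33.6 sin 68° = 31.15, north 33.6 cos 68° = 12.59
Leg 3 (101°, 22.0 mi): east 22.0 sin 101° = 21.60, north 22.0 cos 101° = -4.20
Net displacement: 25.75 east, 7.92 north. Direction back to start is (-25.75, -7.92): bearing = atan2(-25.75, -7.92) mod 360° = 252.91° ≈ 253°.

253°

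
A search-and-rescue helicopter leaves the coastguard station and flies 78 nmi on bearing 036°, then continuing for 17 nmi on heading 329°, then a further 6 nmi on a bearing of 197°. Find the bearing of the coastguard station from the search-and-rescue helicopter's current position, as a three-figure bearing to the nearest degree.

206°

Leg 1 (036°, 78 nmi): east 78 sin 36° = 45.85, north 78 cos 36° = 63.10
Leg 2 (329°, 17 nmi): east 17 sin 329° = -8.76, north 17 cos 329° = 14.57
Leg 3 (197°, 6 nmi): east 6 sin 197° = -1.75, north 6 cos 197° = -5.74
Net displacement: 35.34 east, 71.94 north. Direction back to start is (-35.34, -71.94): bearing = atan2(-35.34, -71.94) mod 360° = 206.16° ≈ 206°.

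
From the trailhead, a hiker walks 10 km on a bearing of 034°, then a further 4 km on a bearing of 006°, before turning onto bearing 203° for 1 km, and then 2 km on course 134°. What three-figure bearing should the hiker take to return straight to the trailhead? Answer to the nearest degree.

215°

Leg 1 (034°, 10 km): east 10 sin 34° = 5.59, north 10 cos 34° = 8.29
Leg 2 (006°, 4 km): east 4 sin 6° = 0.42, north 4 cos 6° = 3.98
Leg 3 (203°, 1 km): east 1 sin 203° = -0.39, north 1 cos 203° = -0.92
Leg 4 (134°, 2 km): east 2 sin 134° = 1.44, north 2 cos 134° = -1.39
Net displacement: 7.06 east, 9.96 north. Direction back to start is (-7.06, -9.96): bearing = atan2(-7.06, -9.96) mod 360° = 215.33° ≈ 215°.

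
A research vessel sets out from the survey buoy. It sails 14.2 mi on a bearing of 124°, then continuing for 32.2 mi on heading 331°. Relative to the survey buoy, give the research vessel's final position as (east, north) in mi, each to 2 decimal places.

Leg 1 (124°, 14.2 mi): east 14.2 sin 124° = 11.77, north 14.2 cos 124° = -7.94
Leg 2 (331°, 32.2 mi): east 32.2 sin 331° = -15.61, north 32.2 cos 331° = 28.16
Summing: -3.84 mi east, 20.22 mi north → (-3.84, 20.22).

(-3.84, 20.22)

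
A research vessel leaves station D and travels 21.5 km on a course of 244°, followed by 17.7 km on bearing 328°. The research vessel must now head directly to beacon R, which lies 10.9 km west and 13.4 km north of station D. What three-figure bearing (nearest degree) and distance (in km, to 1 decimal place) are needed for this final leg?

Leg 1 (244°, 21.5 km): east 21.5 sin 244° = -19.32, north 21.5 cos 244° = -9.42
Leg 2 (328°, 17.7 km): east 17.7 sin 328° = -9.38, north 17.7 cos 328° = 15.01
Current position: (-28.70, 5.59). Target: (-10.9, 13.4). Remaining: Δeast = 17.80, Δnorth = 7.81.
Bearing = atan2(17.80, 7.81) mod 360° = 66.30°; distance = √((17.80)² + (7.81)²) = 19.443 km.

066°, 19.4 km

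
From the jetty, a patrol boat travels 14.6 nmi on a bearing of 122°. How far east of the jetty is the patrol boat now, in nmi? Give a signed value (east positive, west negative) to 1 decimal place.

Leg 1 (122°, 14.6 nmi): east 14.6 sin 122° = 12.38, north 14.6 cos 122° = -7.74
Net east component: 12.38 nmi.

12.4 nmi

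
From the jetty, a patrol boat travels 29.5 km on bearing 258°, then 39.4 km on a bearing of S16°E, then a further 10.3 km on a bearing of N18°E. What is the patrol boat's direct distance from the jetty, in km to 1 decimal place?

37.3 km

Leg 1 (258°, 29.5 km): east 29.5 sin 258° = -28.86, north 29.5 cos 258° = -6.13
Leg 2 (S16°E, 39.4 km): east 39.4 sin 164° = 10.86, north 39.4 cos 164° = -37.87
Leg 3 (N18°E, 10.3 km): east 10.3 sin 18° = 3.18, north 10.3 cos 18° = 9.80
Net: -14.81 east, -34.21 north. Distance = √((-14.81)² + (-34.21)²) = 37.280 km.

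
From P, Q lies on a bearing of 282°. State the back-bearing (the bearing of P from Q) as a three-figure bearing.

102°

Back-bearing = 282° − 180° = 102°.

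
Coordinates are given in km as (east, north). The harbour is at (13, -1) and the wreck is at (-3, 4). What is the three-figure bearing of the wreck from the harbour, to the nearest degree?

Δeast = -3 − 13 = -16.00; Δnorth = 4 − -1 = 5.00.
Bearing = atan2(Δeast, Δnorth) mod 360° = 287.35° ≈ 287°.

287°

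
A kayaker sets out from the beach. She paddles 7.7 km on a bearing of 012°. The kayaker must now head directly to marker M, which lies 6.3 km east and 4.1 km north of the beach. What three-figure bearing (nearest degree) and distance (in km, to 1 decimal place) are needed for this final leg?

Leg 1 (012°, 7.7 km): east 7.7 sin 12° = 1.60, north 7.7 cos 12° = 7.53
Current position: (1.60, 7.53). Target: (6.3, 4.1). Remaining: Δeast = 4.70, Δnorth = -3.43.
Bearing = atan2(4.70, -3.43) mod 360° = 126.14°; distance = √((4.70)² + (-3.43)²) = 5.819 km.

126°, 5.8 km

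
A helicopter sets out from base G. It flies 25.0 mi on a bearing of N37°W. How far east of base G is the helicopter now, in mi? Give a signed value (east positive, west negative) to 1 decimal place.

Leg 1 (N37°W, 25.0 mi): east 25.0 sin 323° = -15.05, north 25.0 cos 323° = 19.97
Net east component: -15.05 mi.

-15.0 mi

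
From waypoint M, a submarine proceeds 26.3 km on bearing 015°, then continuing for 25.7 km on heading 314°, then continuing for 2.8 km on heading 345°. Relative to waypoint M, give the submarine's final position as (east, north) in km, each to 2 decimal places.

(-12.40, 45.96)

Leg 1 (015°, 26.3 km): east 26.3 sin 15° = 6.81, north 26.3 cos 15° = 25.40
Leg 2 (314°, 25.7 km): east 25.7 sin 314° = -18.49, north 25.7 cos 314° = 17.85
Leg 3 (345°, 2.8 km): east 2.8 sin 345° = -0.72, north 2.8 cos 345° = 2.70
Summing: -12.40 km east, 45.96 km north → (-12.40, 45.96).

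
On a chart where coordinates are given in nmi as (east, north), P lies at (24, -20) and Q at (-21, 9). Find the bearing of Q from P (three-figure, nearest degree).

303°

Δeast = -21 − 24 = -45.00; Δnorth = 9 − -20 = 29.00.
Bearing = atan2(Δeast, Δnorth) mod 360° = 302.80° ≈ 303°.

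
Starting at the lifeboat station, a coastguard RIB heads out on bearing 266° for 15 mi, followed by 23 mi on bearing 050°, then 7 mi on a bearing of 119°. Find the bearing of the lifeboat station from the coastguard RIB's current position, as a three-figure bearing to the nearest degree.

Leg 1 (266°, 15 mi): east 15 sin 266° = -14.96, north 15 cos 266° = -1.05
Leg 2 (050°, 23 mi): east 23 sin 50° = 17.62, north 23 cos 50° = 14.78
Leg 3 (119°, 7 mi): east 7 sin 119° = 6.12, north 7 cos 119° = -3.39
Net displacement: 8.78 east, 10.34 north. Direction back to start is (-8.78, -10.34): bearing = atan2(-8.78, -10.34) mod 360° = 220.32° ≈ 220°.

220°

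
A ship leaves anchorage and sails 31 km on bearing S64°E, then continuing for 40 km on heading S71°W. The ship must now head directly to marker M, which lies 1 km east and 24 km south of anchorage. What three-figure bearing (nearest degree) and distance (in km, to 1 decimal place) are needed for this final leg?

Leg 1 (S64°E, 31 km): east 31 sin 116° = 27.86, north 31 cos 116° = -13.59
Leg 2 (S71°W, 40 km): east 40 sin 251° = -37.82, north 40 cos 251° = -13.02
Current position: (-9.96, -26.61). Target: (1, -24). Remaining: Δeast = 10.96, Δnorth = 2.61.
Bearing = atan2(10.96, 2.61) mod 360° = 76.59°; distance = √((10.96)² + (2.61)²) = 11.265 km.

077°, 11.3 km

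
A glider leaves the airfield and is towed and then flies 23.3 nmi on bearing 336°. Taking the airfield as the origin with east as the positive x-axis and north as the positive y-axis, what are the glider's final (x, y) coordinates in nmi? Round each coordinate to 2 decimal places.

(-9.48, 21.29)

Leg 1 (336°, 23.3 nmi): east 23.3 sin 336° = -9.48, north 23.3 cos 336° = 21.29
Summing: -9.48 nmi east, 21.29 nmi north → (-9.48, 21.29).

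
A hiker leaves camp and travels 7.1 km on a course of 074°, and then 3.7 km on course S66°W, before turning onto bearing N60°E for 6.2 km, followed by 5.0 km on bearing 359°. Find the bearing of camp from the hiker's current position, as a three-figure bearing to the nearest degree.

226°

Leg 1 (074°, 7.1 km): east 7.1 sin 74° = 6.82, north 7.1 cos 74° = 1.96
Leg 2 (S66°W, 3.7 km): east 3.7 sin 246° = -3.38, north 3.7 cos 246° = -1.50
Leg 3 (N60°E, 6.2 km): east 6.2 sin 60° = 5.37, north 6.2 cos 60° = 3.10
Leg 4 (359°, 5.0 km): east 5.0 sin 359° = -0.09, north 5.0 cos 359° = 5.00
Net displacement: 8.73 east, 8.55 north. Direction back to start is (-8.73, -8.55): bearing = atan2(-8.73, -8.55) mod 360° = 225.58° ≈ 226°.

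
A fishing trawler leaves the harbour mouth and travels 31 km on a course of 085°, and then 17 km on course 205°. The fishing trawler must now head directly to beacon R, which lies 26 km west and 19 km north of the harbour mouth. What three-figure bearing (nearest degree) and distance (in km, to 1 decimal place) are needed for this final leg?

303°, 58.9 km

Leg 1 (085°, 31 km): east 31 sin 85° = 30.88, north 31 cos 85° = 2.70
Leg 2 (205°, 17 km): east 17 sin 205° = -7.18, north 17 cos 205° = -15.41
Current position: (23.70, -12.71). Target: (-26, 19). Remaining: Δeast = -49.70, Δnorth = 31.71.
Bearing = atan2(-49.70, 31.71) mod 360° = 302.54°; distance = √((-49.70)² + (31.71)²) = 58.950 km.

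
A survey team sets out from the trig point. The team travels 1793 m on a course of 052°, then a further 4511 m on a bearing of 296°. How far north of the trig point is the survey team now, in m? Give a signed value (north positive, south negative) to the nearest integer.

Leg 1 (052°, 1793 m): east 1793 sin 52° = 1412.90, north 1793 cos 52° = 1103.88
Leg 2 (296°, 4511 m): east 4511 sin 296° = -4054.46, north 4511 cos 296° = 1977.49
Net north component: 3081.37 m.

3081 m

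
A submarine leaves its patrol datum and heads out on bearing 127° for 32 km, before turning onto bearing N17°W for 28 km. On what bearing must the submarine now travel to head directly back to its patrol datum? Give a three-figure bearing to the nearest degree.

Leg 1 (127°, 32 km): east 32 sin 127° = 25.56, north 32 cos 127° = -19.26
Leg 2 (N17°W, 28 km): east 28 sin 343° = -8.19, north 28 cos 343° = 26.78
Net displacement: 17.37 east, 7.52 north. Direction back to start is (-17.37, -7.52): bearing = atan2(-17.37, -7.52) mod 360° = 246.59° ≈ 247°.

247°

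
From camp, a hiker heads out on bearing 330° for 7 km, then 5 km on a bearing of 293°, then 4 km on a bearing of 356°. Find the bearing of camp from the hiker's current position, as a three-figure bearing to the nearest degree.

Leg 1 (330°, 7 km): east 7 sin 330° = -3.50, north 7 cos 330° = 6.06
Leg 2 (293°, 5 km): east 5 sin 293° = -4.60, north 5 cos 293° = 1.95
Leg 3 (356°, 4 km): east 4 sin 356° = -0.28, north 4 cos 356° = 3.99
Net displacement: -8.38 east, 12.01 north. Direction back to start is (8.38, -12.01): bearing = atan2(8.38, -12.01) mod 360° = 145.08° ≈ 145°.

145°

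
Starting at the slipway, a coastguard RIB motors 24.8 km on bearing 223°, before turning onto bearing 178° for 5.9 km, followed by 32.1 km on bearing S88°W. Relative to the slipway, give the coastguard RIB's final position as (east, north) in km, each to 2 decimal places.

Leg 1 (223°, 24.8 km): east 24.8 sin 223° = -16.91, north 24.8 cos 223° = -18.14
Leg 2 (178°, 5.9 km): east 5.9 sin 178° = 0.21, north 5.9 cos 178° = -5.90
Leg 3 (S88°W, 32.1 km): east 32.1 sin 268° = -32.08, north 32.1 cos 268° = -1.12
Summing: -48.79 km east, -25.15 km north → (-48.79, -25.15).

(-48.79, -25.15)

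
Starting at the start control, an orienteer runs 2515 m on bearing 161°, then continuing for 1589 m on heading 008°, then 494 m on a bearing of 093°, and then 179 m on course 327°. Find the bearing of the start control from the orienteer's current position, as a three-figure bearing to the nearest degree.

295°

Leg 1 (161°, 2515 m): east 2515 sin 161° = 818.80, north 2515 cos 161° = -2377.98
Leg 2 (008°, 1589 m): east 1589 sin 8° = 221.15, north 1589 cos 8° = 1573.54
Leg 3 (093°, 494 m): east 494 sin 93° = 493.32, north 494 cos 93° = -25.85
Leg 4 (327°, 179 m): east 179 sin 327° = -97.49, north 179 cos 327° = 150.12
Net displacement: 1435.78 east, -680.18 north. Direction back to start is (-1435.78, 680.18): bearing = atan2(-1435.78, 680.18) mod 360° = 295.35° ≈ 295°.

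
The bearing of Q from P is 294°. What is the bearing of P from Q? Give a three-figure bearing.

114°

Back-bearing = 294° − 180° = 114°.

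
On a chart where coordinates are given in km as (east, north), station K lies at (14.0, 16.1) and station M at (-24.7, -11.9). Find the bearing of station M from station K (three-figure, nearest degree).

234°

Δeast = -24.7 − 14.0 = -38.70; Δnorth = -11.9 − 16.1 = -28.00.
Bearing = atan2(Δeast, Δnorth) mod 360° = 234.11° ≈ 234°.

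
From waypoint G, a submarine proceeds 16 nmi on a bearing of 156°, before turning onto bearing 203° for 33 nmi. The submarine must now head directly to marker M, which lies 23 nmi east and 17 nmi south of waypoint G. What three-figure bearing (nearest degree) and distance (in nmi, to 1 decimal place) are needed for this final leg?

046°, 40.6 nmi

Leg 1 (156°, 16 nmi): east 16 sin 156° = 6.51, north 16 cos 156° = -14.62
Leg 2 (203°, 33 nmi): east 33 sin 203° = -12.89, north 33 cos 203° = -30.38
Current position: (-6.39, -44.99). Target: (23, -17). Remaining: Δeast = 29.39, Δnorth = 27.99.
Bearing = atan2(29.39, 27.99) mod 360° = 46.39°; distance = √((29.39)² + (27.99)²) = 40.586 nmi.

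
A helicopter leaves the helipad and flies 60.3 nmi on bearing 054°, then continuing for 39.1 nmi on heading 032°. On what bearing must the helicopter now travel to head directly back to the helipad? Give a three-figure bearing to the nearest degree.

Leg 1 (054°, 60.3 nmi): east 60.3 sin 54° = 48.78, north 60.3 cos 54° = 35.44
Leg 2 (032°, 39.1 nmi): east 39.1 sin 32° = 20.72, north 39.1 cos 32° = 33.16
Net displacement: 69.50 east, 68.60 north. Direction back to start is (-69.50, -68.60): bearing = atan2(-69.50, -68.60) mod 360° = 225.37° ≈ 225°.

225°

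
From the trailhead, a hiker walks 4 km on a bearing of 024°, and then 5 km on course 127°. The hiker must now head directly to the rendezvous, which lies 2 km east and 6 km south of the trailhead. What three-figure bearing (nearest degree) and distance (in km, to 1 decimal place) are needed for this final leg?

209°, 7.6 km

Leg 1 (024°, 4 km): east 4 sin 24° = 1.63, north 4 cos 24° = 3.65
Leg 2 (127°, 5 km): east 5 sin 127° = 3.99, north 5 cos 127° = -3.01
Current position: (5.62, 0.65). Target: (2, -6). Remaining: Δeast = -3.62, Δnorth = -6.65.
Bearing = atan2(-3.62, -6.65) mod 360° = 208.58°; distance = √((-3.62)² + (-6.65)²) = 7.567 km.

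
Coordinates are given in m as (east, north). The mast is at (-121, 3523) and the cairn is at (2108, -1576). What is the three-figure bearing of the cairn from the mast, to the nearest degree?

Δeast = 2108 − -121 = 2229.00; Δnorth = -1576 − 3523 = -5099.00.
Bearing = atan2(Δeast, Δnorth) mod 360° = 156.39° ≈ 156°.

156°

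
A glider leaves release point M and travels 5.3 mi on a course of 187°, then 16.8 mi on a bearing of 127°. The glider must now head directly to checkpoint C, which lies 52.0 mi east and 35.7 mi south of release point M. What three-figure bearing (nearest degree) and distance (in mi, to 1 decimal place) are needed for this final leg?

Leg 1 (187°, 5.3 mi): east 5.3 sin 187° = -0.65, north 5.3 cos 187° = -5.26
Leg 2 (127°, 16.8 mi): east 16.8 sin 127° = 13.42, north 16.8 cos 127° = -10.11
Current position: (12.77, -15.37). Target: (52.0, -35.7). Remaining: Δeast = 39.23, Δnorth = -20.33.
Bearing = atan2(39.23, -20.33) mod 360° = 117.39°; distance = √((39.23)² + (-20.33)²) = 44.183 mi.

117°, 44.2 mi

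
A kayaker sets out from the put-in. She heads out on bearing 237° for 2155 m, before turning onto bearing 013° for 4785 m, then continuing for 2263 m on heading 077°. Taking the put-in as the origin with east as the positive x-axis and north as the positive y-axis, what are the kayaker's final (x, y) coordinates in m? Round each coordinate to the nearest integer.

Leg 1 (237°, 2155 m): east 2155 sin 237° = -1807.34, north 2155 cos 237° = -1173.70
Leg 2 (013°, 4785 m): east 4785 sin 13° = 1076.39, north 4785 cos 13° = 4662.36
Leg 3 (077°, 2263 m): east 2263 sin 77° = 2205.00, north 2263 cos 77° = 509.06
Summing: 1474.06 m east, 3997.73 m north → (1474, 3998).

(1474, 3998)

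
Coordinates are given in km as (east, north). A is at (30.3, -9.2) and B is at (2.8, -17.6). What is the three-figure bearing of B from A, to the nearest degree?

253°

Δeast = 2.8 − 30.3 = -27.50; Δnorth = -17.6 − -9.2 = -8.40.
Bearing = atan2(Δeast, Δnorth) mod 360° = 253.01° ≈ 253°.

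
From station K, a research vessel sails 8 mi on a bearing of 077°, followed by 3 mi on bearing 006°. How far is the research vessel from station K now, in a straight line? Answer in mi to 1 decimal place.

9.4 mi

Leg 1 (077°, 8 mi): east 8 sin 77° = 7.79, north 8 cos 77° = 1.80
Leg 2 (006°, 3 mi): east 3 sin 6° = 0.31, north 3 cos 6° = 2.98
Net: 8.11 east, 4.78 north. Distance = √((8.11)² + (4.78)²) = 9.414 mi.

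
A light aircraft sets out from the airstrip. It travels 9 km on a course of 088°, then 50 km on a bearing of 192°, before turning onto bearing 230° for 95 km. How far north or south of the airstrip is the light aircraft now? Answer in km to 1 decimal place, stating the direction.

Leg 1 (088°, 9 km): east 9 sin 88° = 8.99, north 9 cos 88° = 0.31
Leg 2 (192°, 50 km): east 50 sin 192° = -10.40, north 50 cos 192° = -48.91
Leg 3 (230°, 95 km): east 95 sin 230° = -72.77, north 95 cos 230° = -61.06
Net north component: -109.66 km.

109.7 km south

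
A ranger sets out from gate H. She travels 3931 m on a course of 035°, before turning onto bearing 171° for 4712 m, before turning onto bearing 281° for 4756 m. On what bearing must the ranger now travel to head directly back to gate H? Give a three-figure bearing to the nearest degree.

Leg 1 (035°, 3931 m): east 3931 sin 35° = 2254.73, north 3931 cos 35° = 3220.09
Leg 2 (171°, 4712 m): east 4712 sin 171° = 737.12, north 4712 cos 171° = -4653.99
Leg 3 (281°, 4756 m): east 4756 sin 281° = -4668.62, north 4756 cos 281° = 907.49
Net displacement: -1676.77 east, -526.41 north. Direction back to start is (1676.77, 526.41): bearing = atan2(1676.77, 526.41) mod 360° = 72.57° ≈ 073°.

073°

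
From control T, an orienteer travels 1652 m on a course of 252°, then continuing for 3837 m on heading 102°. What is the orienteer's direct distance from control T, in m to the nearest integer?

2544 m

Leg 1 (252°, 1652 m): east 1652 sin 252° = -1571.15, north 1652 cos 252° = -510.50
Leg 2 (102°, 3837 m): east 3837 sin 102° = 3753.15, north 3837 cos 102° = -797.76
Net: 2182.01 east, -1308.25 north. Distance = √((2182.01)² + (-1308.25)²) = 2544.146 m.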